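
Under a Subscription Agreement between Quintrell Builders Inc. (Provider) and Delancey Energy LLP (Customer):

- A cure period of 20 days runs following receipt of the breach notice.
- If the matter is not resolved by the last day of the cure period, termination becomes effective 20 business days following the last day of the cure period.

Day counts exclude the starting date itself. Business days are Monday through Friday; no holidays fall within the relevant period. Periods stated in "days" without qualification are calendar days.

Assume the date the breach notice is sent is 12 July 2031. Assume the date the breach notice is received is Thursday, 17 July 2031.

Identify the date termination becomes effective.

The last day of the cure period: 17 July 2031 + 20 days = 6 August 2031.
From Wednesday, 6 August 2031, 20 business days (Aug 7, Aug 8, Aug 11, Aug 12, …, Sep 1, Sep 2, Sep 3, skipping weekends) brings us to Wednesday, 3 September 2031, which is the date termination becomes effective.

3 September 2031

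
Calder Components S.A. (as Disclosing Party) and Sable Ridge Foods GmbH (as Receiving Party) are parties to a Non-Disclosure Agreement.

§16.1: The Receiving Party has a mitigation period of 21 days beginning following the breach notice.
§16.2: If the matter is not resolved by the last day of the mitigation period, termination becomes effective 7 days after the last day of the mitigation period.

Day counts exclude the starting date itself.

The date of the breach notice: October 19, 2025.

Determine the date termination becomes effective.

The last day of the mitigation period: 21 calendar days after October 19, 2025 is November 9, 2025.
The date termination becomes effective: 7 calendar days after November 9, 2025 is November 16, 2025.

November 16, 2025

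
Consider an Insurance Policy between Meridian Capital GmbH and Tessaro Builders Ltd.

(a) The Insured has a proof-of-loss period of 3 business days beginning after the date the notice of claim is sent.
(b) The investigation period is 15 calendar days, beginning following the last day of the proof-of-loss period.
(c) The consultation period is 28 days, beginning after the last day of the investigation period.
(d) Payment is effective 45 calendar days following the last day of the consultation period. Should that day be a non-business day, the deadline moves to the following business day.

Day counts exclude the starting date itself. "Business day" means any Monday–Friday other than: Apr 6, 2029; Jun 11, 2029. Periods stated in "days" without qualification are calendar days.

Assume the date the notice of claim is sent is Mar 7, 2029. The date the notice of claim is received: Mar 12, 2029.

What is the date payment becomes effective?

From Wednesday, Mar 7, 2029, 3 business days (Mar 8, Mar 9, Mar 12, skipping weekends) brings us to Monday, Mar 12, 2029, which is the last day of the proof-of-loss period.
The last day of the investigation period: 15 calendar days after Mar 12, 2029 is Mar 27, 2029.
The last day of the consultation period: Mar 27, 2029 + 28 days = Apr 24, 2029.
The date payment becomes effective: 45 calendar days after Apr 24, 2029 is Jun 8, 2029. Jun 8, 2029 is a Friday and is not a listed holiday, so no roll-forward applies.

Jun 8, 2029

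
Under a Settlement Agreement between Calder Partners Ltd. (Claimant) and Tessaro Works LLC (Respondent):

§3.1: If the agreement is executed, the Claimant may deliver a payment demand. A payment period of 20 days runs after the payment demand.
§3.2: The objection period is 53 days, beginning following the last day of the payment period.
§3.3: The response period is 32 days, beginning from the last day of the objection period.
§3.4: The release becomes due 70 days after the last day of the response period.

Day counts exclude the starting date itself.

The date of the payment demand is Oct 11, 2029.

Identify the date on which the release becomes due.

Apr 4, 2030

Adding 20 calendar days to Oct 11, 2029 gives Oct 31, 2029, which is the last day of the payment period.
Adding 53 calendar days to Oct 31, 2029 gives Dec 23, 2029, which is the last day of the objection period.
Adding 32 calendar days to Dec 23, 2029 gives Jan 24, 2030, which is the last day of the response period.
The date on which the release becomes due: Jan 24, 2030 + 70 days = Apr 4, 2030.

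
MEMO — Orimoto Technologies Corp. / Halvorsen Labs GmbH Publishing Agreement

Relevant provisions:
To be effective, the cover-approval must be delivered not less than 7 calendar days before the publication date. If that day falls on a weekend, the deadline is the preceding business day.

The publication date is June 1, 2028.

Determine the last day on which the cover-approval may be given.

May 25, 2028

Counting back 7 calendar days from June 1, 2028 gives May 25, 2028. That is a Thursday, so no adjustment is needed.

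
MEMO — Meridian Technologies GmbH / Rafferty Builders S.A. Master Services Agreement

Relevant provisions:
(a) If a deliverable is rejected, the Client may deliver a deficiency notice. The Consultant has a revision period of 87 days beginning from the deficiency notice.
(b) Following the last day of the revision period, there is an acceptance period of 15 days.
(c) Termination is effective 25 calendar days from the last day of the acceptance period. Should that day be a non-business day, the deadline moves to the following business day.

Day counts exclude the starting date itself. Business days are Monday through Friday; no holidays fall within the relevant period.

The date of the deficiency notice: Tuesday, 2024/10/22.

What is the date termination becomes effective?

2025/02/26

Adding 87 calendar days to 2024/10/22 gives 2025/01/17, which is the last day of the revision period.
The last day of the acceptance period: 2025/01/17 + 15 days = 2025/02/01.
Adding 25 calendar days to 2025/02/01 gives 2025/02/26, which is the date termination becomes effective. 2025/02/26 is a Wednesday, so no roll-forward applies.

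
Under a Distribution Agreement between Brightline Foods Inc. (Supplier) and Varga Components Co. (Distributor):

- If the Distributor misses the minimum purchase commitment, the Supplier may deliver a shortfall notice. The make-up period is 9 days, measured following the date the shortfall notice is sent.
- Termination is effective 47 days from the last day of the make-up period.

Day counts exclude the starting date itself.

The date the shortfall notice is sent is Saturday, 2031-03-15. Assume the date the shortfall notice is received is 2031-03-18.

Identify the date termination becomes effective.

The last day of the make-up period: 9 calendar days after 2031-03-15 is 2031-03-24.
The date termination becomes effective: 47 calendar days after 2031-03-24 is 2031-05-10.

2031-05-10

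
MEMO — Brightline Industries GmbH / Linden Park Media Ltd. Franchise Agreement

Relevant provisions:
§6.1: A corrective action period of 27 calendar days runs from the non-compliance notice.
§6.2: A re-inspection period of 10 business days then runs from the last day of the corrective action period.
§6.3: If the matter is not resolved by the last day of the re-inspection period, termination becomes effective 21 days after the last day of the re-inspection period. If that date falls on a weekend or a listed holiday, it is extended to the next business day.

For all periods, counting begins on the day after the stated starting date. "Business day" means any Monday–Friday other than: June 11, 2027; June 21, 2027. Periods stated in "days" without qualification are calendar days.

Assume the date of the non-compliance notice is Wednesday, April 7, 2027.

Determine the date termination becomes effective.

Adding 27 calendar days to April 7, 2027 gives May 4, 2027, which is the last day of the corrective action period.
The last day of the re-inspection period: 10 business days after Tuesday, May 4, 2027, skipping weekends — May 5, May 6, May 7, May 10, May 11, May 12, May 13, May 14, May 17, May 18 — lands on Tuesday, May 18, 2027.
The date termination becomes effective: 21 calendar days after May 18, 2027 is June 8, 2027. June 8, 2027 is a Tuesday and is not a listed holiday, so no roll-forward applies.

June 8, 2027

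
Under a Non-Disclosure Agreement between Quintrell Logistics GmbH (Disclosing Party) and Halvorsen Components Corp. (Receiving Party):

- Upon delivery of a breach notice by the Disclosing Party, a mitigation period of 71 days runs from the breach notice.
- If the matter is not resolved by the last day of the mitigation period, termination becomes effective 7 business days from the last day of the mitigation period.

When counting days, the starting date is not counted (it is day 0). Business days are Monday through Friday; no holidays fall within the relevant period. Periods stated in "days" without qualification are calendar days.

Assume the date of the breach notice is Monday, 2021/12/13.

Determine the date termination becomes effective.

The last day of the mitigation period: 71 calendar days after 2021/12/13 is 2022/02/22.
The date termination becomes effective: 7 business days after Tuesday, 2022/02/22, skipping weekends — Feb 23, Feb 24, Feb 25, Feb 28, Mar 1, Mar 2, Mar 3 — lands on Thursday, 2022/03/03.

2022/03/03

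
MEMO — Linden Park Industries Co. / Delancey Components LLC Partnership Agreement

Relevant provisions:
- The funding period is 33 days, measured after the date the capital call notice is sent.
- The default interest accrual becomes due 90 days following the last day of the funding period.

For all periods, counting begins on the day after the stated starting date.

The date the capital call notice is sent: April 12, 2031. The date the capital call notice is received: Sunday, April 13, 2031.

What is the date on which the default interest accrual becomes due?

August 13, 2031

The last day of the funding period: 33 calendar days after April 12, 2031 is May 15, 2031.
Adding 90 calendar days to May 15, 2031 gives August 13, 2031, which is the date on which the default interest accrual becomes due.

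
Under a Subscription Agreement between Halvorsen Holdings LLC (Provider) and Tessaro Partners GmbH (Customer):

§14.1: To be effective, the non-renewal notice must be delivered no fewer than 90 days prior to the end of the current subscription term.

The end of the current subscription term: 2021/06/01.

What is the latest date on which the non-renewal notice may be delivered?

Counting back 90 calendar days from 2021/06/01 gives 2021/03/03.

2021/03/03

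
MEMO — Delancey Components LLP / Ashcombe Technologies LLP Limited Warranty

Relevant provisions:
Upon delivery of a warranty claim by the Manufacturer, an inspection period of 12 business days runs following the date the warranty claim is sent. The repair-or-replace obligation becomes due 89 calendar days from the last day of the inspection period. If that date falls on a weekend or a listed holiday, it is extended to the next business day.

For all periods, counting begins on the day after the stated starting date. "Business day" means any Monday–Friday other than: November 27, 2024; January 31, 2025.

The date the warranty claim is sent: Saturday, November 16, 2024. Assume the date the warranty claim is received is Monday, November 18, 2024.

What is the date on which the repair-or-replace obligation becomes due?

From Saturday, November 16, 2024, 12 business days (Nov 18, Nov 19, Nov 20, Nov 21, …, Dec 2, Dec 3, Dec 4, skipping weekends and the listed holiday on Nov 27) brings us to Wednesday, December 4, 2024, which is the last day of the inspection period.
The date on which the repair-or-replace obligation becomes due: December 4, 2024 + 89 days = March 3, 2025. March 3, 2025 is a Monday and is not a listed holiday, so no roll-forward applies.

March 3, 2025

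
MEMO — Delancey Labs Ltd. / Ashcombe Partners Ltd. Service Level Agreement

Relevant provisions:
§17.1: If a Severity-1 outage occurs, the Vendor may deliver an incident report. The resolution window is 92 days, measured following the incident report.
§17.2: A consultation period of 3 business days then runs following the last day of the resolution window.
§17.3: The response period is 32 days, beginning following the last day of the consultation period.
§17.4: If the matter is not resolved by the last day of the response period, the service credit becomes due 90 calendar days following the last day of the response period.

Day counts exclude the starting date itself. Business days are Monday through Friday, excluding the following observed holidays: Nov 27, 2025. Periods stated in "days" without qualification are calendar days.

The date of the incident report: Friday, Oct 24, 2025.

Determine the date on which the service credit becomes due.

Adding 92 calendar days to Oct 24, 2025 gives Jan 24, 2026, which is the last day of the resolution window.
The last day of the consultation period: 3 business days after Saturday, Jan 24, 2026, skipping weekends — Jan 26, Jan 27, Jan 28 — lands on Wednesday, Jan 28, 2026.
Adding 32 calendar days to Jan 28, 2026 gives Mar 1, 2026, which is the last day of the response period.
The date on which the service credit becomes due: Mar 1, 2026 + 90 days = May 30, 2026.

May 30, 2026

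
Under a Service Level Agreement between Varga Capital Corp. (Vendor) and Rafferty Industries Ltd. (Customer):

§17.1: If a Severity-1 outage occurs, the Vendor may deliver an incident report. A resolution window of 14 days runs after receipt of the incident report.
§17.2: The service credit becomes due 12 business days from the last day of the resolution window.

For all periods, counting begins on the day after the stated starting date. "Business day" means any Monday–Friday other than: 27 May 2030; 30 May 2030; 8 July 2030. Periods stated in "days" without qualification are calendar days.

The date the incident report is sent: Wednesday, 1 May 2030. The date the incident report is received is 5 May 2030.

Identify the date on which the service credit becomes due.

6 June 2030

The last day of the resolution window: 5 May 2030 + 14 days = 19 May 2030.
The date on which the service credit becomes due: 12 business days after Sunday, 19 May 2030, skipping weekends and the listed holidays on May 27, May 30 — May 20, May 21, May 22, May 23, …, Jun 4, Jun 5, Jun 6 — lands on Thursday, 6 June 2030.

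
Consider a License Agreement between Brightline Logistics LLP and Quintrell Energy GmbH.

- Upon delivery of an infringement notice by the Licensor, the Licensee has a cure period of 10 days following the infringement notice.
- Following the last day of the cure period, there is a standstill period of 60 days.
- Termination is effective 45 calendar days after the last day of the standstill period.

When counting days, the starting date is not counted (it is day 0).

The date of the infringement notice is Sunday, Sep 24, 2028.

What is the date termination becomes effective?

Adding 10 calendar days to Sep 24, 2028 gives Oct 4, 2028, which is the last day of the cure period.
The last day of the standstill period: Oct 4, 2028 + 60 days = Dec 3, 2028.
Adding 45 calendar days to Dec 3, 2028 gives Jan 17, 2029, which is the date termination becomes effective.

Jan 17, 2029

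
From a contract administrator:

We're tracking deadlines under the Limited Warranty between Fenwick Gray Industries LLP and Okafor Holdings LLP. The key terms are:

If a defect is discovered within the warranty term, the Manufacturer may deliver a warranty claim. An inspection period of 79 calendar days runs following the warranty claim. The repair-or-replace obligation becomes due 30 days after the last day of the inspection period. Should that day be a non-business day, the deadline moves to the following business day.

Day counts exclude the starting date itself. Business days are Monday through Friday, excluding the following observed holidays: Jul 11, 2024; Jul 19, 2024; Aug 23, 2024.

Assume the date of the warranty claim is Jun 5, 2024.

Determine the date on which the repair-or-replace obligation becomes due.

Sep 23, 2024

The last day of the inspection period: Jun 5, 2024 + 79 days = Aug 23, 2024.
The date on which the repair-or-replace obligation becomes due: Aug 23, 2024 + 30 days = Sep 22, 2024. That falls on a Sunday, so it rolls to the next business day, Monday, Sep 23, 2024.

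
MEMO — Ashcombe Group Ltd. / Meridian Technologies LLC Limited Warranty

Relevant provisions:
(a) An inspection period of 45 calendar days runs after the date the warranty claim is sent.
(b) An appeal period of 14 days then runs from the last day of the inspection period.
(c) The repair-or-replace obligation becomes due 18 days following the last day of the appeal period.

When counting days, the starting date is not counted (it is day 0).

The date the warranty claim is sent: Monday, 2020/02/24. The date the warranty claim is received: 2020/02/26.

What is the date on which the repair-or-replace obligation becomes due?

The last day of the inspection period: 2020/02/24 + 45 days = 2020/04/09.
The last day of the appeal period: 2020/04/09 + 14 days = 2020/04/23.
The date on which the repair-or-replace obligation becomes due: 2020/04/23 + 18 days = 2020/05/11.

2020/05/11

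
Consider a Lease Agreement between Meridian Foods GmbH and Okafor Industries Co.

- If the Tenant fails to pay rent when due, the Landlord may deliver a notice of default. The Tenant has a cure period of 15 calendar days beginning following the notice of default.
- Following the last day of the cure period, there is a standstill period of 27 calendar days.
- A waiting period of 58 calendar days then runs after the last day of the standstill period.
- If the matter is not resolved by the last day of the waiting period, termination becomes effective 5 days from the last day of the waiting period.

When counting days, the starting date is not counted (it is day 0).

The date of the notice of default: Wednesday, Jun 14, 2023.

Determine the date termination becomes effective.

Sep 27, 2023

The last day of the cure period: 15 calendar days after Jun 14, 2023 is Jun 29, 2023.
The last day of the standstill period: 27 calendar days after Jun 29, 2023 is Jul 26, 2023.
Adding 58 calendar days to Jul 26, 2023 gives Sep 22, 2023, which is the last day of the waiting period.
The date termination becomes effective: Sep 22, 2023 + 5 days = Sep 27, 2023.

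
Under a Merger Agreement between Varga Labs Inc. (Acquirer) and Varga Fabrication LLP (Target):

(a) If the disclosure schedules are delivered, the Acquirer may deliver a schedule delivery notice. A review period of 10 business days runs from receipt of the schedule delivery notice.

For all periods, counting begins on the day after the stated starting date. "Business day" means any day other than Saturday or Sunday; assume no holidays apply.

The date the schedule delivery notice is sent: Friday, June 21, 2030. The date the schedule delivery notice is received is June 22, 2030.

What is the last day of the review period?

July 5, 2030

From Saturday, June 22, 2030, 10 business days (Jun 24, Jun 25, Jun 26, Jun 27, Jun 28, Jul 1, Jul 2, Jul 3, Jul 4, Jul 5, skipping weekends) brings us to Friday, July 5, 2030, which is the last day of the review period.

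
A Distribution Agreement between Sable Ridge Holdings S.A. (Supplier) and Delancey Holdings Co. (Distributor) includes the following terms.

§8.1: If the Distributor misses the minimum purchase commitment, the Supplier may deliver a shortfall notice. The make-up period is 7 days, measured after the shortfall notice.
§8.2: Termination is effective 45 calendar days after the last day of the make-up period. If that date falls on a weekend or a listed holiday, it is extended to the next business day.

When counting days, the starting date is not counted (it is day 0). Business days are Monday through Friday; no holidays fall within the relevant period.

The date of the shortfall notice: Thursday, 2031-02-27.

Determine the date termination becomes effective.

2031-04-21

The last day of the make-up period: 2031-02-27 + 7 days = 2031-03-06.
The date termination becomes effective: 45 calendar days after 2031-03-06 is 2031-04-20. That falls on a Sunday, so it rolls to the next business day, Monday, 2031-04-21.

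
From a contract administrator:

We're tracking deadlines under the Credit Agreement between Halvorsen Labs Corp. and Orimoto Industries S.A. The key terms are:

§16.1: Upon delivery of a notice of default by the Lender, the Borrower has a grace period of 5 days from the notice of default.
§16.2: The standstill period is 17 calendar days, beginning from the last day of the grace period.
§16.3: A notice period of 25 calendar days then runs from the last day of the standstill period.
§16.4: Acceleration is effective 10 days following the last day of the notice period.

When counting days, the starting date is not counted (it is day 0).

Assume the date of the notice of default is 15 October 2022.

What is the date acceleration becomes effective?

11 December 2022

The last day of the grace period: 15 October 2022 + 5 days = 20 October 2022.
The last day of the standstill period: 17 calendar days after 20 October 2022 is 6 November 2022.
The last day of the notice period: 6 November 2022 + 25 days = 1 December 2022.
The date acceleration becomes effective: 1 December 2022 + 10 days = 11 December 2022.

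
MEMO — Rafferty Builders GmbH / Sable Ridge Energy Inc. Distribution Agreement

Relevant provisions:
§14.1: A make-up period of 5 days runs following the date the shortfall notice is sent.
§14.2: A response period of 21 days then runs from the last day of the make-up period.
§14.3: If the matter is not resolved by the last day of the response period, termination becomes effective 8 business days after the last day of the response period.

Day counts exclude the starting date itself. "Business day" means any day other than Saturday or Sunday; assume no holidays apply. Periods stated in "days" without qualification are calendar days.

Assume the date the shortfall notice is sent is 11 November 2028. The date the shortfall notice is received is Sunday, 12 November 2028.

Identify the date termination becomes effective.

Adding 5 calendar days to 11 November 2028 gives 16 November 2028, which is the last day of the make-up period.
Adding 21 calendar days to 16 November 2028 gives 7 December 2028, which is the last day of the response period.
The date termination becomes effective: 8 business days after Thursday, 7 December 2028, skipping weekends — Dec 8, Dec 11, Dec 12, Dec 13, Dec 14, Dec 15, Dec 18, Dec 19 — lands on Tuesday, 19 December 2028.

19 December 2028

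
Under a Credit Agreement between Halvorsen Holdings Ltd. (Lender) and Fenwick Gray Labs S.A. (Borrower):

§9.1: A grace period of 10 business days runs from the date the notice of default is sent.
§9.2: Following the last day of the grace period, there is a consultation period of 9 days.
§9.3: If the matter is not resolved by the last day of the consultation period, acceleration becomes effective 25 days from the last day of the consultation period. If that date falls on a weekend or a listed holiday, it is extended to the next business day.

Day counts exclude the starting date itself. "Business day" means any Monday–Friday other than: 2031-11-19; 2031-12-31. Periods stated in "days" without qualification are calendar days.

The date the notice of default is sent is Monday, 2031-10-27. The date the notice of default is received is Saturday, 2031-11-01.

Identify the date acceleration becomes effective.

The last day of the grace period: counting 10 business days from Monday, 2031-10-27 (Oct 28, Oct 29, Oct 30, Oct 31, Nov 3, Nov 4, Nov 5, Nov 6, Nov 7, Nov 10, skipping weekends) reaches Monday, 2031-11-10.
The last day of the consultation period: 2031-11-10 + 9 days = 2031-11-19.
The date acceleration becomes effective: 25 calendar days after 2031-11-19 is 2031-12-14. That falls on a Sunday, so it rolls to the next business day, Monday, 2031-12-15.

2031-12-15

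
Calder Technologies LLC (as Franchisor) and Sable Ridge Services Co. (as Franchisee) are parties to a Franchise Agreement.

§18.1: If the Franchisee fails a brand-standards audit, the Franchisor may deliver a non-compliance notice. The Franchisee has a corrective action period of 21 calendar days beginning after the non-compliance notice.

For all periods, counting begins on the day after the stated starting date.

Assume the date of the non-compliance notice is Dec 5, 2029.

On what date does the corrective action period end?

The last day of the corrective action period: 21 calendar days after Dec 5, 2029 is Dec 26, 2029.

Dec 26, 2029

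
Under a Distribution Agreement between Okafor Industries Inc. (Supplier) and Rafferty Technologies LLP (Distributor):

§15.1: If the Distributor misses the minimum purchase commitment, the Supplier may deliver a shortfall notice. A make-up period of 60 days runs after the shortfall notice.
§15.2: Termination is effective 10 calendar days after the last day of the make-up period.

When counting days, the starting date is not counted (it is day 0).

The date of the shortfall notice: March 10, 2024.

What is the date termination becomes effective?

May 19, 2024

The last day of the make-up period: March 10, 2024 + 60 days = May 9, 2024.
The date termination becomes effective: May 9, 2024 + 10 days = May 19, 2024.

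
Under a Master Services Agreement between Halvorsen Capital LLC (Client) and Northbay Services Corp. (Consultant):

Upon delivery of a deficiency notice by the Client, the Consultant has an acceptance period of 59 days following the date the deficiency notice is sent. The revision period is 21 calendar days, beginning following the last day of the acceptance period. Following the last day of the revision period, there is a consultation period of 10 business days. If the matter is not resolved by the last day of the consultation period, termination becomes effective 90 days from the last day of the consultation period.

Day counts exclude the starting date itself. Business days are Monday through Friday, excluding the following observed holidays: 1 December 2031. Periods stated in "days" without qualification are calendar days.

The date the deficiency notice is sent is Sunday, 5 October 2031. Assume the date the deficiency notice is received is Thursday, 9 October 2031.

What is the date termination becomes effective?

The last day of the acceptance period: 59 calendar days after 5 October 2031 is 3 December 2031.
The last day of the revision period: 21 calendar days after 3 December 2031 is 24 December 2031.
The last day of the consultation period: counting 10 business days from Wednesday, 24 December 2031 (Dec 25, Dec 26, Dec 29, Dec 30, Dec 31, Jan 1, Jan 2, Jan 5, Jan 6, Jan 7, skipping weekends) reaches Wednesday, 7 January 2032.
The date termination becomes effective: 7 January 2032 + 90 days = 6 April 2032.

6 April 2032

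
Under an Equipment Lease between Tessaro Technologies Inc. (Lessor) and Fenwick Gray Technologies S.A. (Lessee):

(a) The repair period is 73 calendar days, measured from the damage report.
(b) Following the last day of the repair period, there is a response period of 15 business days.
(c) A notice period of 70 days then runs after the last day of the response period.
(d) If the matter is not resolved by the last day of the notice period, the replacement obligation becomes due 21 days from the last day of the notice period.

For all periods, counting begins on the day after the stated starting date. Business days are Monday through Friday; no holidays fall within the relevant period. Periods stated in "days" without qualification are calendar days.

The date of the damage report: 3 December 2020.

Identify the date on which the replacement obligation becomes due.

4 June 2021

The last day of the repair period: 73 calendar days after 3 December 2020 is 14 February 2021.
From Sunday, 14 February 2021, 15 business days (Feb 15, Feb 16, Feb 17, Feb 18, …, Mar 3, Mar 4, Mar 5, skipping weekends) brings us to Friday, 5 March 2021, which is the last day of the response period.
The last day of the notice period: 70 calendar days after 5 March 2021 is 14 May 2021.
Adding 21 calendar days to 14 May 2021 gives 4 June 2021, which is the date on which the replacement obligation becomes due.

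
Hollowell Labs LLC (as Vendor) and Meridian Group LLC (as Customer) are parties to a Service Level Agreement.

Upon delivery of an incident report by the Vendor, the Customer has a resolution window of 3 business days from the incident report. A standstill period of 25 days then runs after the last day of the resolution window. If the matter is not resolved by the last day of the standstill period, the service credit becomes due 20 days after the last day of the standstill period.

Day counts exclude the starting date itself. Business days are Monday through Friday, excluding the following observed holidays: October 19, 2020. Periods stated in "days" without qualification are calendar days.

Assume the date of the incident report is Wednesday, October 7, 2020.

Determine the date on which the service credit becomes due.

From Wednesday, October 7, 2020, 3 business days (Oct 8, Oct 9, Oct 12, skipping weekends) brings us to Monday, October 12, 2020, which is the last day of the resolution window.
The last day of the standstill period: October 12, 2020 + 25 days = November 6, 2020.
The date on which the service credit becomes due: November 6, 2020 + 20 days = November 26, 2020.

November 26, 2020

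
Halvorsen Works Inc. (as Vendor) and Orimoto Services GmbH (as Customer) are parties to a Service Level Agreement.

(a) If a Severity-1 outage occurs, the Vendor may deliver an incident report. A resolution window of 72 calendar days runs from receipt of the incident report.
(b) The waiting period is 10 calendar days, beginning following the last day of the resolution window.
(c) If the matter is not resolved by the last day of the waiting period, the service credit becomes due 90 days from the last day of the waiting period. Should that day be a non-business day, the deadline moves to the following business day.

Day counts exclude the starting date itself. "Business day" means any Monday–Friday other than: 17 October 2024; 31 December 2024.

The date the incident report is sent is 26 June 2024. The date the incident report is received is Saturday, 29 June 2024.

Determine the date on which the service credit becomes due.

The last day of the resolution window: 72 calendar days after 29 June 2024 is 9 September 2024.
The last day of the waiting period: 10 calendar days after 9 September 2024 is 19 September 2024.
The date on which the service credit becomes due: 90 calendar days after 19 September 2024 is 18 December 2024. 18 December 2024 is a Wednesday and is not a listed holiday, so no roll-forward applies.

18 December 2024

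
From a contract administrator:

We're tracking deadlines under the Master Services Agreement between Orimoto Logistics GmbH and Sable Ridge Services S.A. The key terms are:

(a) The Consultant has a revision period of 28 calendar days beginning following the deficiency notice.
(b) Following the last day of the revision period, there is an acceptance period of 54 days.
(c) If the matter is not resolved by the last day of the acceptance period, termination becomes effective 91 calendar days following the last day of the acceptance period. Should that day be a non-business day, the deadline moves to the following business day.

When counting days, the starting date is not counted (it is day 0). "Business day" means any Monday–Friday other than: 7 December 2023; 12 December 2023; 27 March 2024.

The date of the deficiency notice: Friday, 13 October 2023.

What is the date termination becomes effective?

3 April 2024

Adding 28 calendar days to 13 October 2023 gives 10 November 2023, which is the last day of the revision period.
Adding 54 calendar days to 10 November 2023 gives 3 January 2024, which is the last day of the acceptance period.
The date termination becomes effective: 91 calendar days after 3 January 2024 is 3 April 2024. 3 April 2024 is a Wednesday and is not a listed holiday, so no roll-forward applies.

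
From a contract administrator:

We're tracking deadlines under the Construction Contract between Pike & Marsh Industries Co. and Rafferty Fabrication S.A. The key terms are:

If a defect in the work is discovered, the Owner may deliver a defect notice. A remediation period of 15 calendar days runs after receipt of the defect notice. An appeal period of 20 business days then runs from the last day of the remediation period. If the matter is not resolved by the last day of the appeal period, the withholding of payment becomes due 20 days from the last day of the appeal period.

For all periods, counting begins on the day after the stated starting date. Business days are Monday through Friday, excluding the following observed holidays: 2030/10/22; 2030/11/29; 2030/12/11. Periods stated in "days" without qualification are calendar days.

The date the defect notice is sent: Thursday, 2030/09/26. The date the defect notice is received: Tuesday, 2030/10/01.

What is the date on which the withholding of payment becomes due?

Adding 15 calendar days to 2030/10/01 gives 2030/10/16, which is the last day of the remediation period.
The last day of the appeal period: counting 20 business days from Wednesday, 2030/10/16 (Oct 17, Oct 18, Oct 21, Oct 23, …, Nov 12, Nov 13, Nov 14, skipping weekends and the listed holiday on Oct 22) reaches Thursday, 2030/11/14.
The date on which the withholding of payment becomes due: 2030/11/14 + 20 days = 2030/12/04.

2030/12/04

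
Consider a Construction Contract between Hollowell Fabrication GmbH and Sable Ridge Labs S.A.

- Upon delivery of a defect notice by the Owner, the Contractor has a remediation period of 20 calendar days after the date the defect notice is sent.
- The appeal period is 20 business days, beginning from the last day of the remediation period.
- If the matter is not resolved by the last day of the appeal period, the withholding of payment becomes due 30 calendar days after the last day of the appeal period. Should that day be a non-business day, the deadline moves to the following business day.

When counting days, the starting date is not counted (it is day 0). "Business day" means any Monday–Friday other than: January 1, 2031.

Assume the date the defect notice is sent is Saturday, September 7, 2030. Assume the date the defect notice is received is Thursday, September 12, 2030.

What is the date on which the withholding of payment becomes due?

November 25, 2030

The last day of the remediation period: 20 calendar days after September 7, 2030 is September 27, 2030.
The last day of the appeal period: 20 business days after Friday, September 27, 2030, skipping weekends — Sep 30, Oct 1, Oct 2, Oct 3, …, Oct 23, Oct 24, Oct 25 — lands on Friday, October 25, 2030.
The date on which the withholding of payment becomes due: 30 calendar days after October 25, 2030 is November 24, 2030. That falls on a Sunday, so it rolls to the next business day, Monday, November 25, 2030.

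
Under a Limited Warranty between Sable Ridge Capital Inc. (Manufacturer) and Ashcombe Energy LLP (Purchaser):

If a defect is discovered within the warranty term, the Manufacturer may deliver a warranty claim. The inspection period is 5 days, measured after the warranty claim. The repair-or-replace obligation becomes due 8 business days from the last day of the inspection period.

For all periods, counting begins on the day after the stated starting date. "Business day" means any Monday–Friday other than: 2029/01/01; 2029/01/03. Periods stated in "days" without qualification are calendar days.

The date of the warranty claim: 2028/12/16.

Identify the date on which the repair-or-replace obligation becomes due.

2029/01/04

Adding 5 calendar days to 2028/12/16 gives 2028/12/21, which is the last day of the inspection period.
The date on which the repair-or-replace obligation becomes due: counting 8 business days from Thursday, 2028/12/21 (Dec 22, Dec 25, Dec 26, Dec 27, Dec 28, Dec 29, Jan 2, Jan 4, skipping weekends and the listed holidays on Jan 1, Jan 3) reaches Thursday, 2029/01/04.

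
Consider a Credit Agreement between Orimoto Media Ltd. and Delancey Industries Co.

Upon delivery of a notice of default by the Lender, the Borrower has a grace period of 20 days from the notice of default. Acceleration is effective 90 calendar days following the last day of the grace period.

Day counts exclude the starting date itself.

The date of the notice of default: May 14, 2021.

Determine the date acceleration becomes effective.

Sep 1, 2021

Adding 20 calendar days to May 14, 2021 gives Jun 3, 2021, which is the last day of the grace period.
The date acceleration becomes effective: Jun 3, 2021 + 90 days = Sep 1, 2021.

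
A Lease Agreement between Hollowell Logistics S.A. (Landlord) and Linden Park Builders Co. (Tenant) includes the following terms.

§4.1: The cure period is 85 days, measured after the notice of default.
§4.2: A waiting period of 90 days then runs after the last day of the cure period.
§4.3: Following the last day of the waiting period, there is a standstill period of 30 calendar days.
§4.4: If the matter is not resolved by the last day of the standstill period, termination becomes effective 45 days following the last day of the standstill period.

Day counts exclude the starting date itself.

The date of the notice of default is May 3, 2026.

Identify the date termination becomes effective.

The last day of the cure period: 85 calendar days after May 3, 2026 is Jul 27, 2026.
The last day of the waiting period: Jul 27, 2026 + 90 days = Oct 25, 2026.
The last day of the standstill period: Oct 25, 2026 + 30 days = Nov 24, 2026.
Adding 45 calendar days to Nov 24, 2026 gives Jan 8, 2027, which is the date termination becomes effective.

Jan 8, 2027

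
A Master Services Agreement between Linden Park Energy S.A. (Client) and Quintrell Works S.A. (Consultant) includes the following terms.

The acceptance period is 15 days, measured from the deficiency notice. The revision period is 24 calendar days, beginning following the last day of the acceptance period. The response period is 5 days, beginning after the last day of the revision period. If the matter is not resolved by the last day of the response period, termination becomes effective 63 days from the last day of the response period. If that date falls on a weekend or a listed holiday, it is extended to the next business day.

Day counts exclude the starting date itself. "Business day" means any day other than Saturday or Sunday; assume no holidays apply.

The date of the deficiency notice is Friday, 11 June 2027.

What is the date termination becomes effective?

27 September 2027

The last day of the acceptance period: 15 calendar days after 11 June 2027 is 26 June 2027.
Adding 24 calendar days to 26 June 2027 gives 20 July 2027, which is the last day of the revision period.
The last day of the response period: 20 July 2027 + 5 days = 25 July 2027.
The date termination becomes effective: 25 July 2027 + 63 days = 26 September 2027. That falls on a Sunday, so it rolls to the next business day, Monday, 27 September 2027.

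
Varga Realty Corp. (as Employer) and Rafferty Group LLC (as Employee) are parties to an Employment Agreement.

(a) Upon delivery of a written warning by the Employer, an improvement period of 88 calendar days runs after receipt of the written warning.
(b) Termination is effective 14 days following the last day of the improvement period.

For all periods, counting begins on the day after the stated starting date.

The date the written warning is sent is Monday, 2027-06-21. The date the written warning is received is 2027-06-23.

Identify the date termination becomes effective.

The last day of the improvement period: 88 calendar days after 2027-06-23 is 2027-09-19.
The date termination becomes effective: 14 calendar days after 2027-09-19 is 2027-10-03.

2027-10-03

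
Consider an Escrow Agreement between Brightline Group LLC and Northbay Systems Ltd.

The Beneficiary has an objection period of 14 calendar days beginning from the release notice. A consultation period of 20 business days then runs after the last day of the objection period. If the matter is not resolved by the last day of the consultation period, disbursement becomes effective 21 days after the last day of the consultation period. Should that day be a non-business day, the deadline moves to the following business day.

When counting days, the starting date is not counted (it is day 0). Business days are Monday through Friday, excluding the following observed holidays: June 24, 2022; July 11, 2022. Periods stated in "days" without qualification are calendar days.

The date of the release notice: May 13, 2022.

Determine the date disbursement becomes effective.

The last day of the objection period: 14 calendar days after May 13, 2022 is May 27, 2022.
The last day of the consultation period: 20 business days after Friday, May 27, 2022, skipping weekends and the listed holiday on Jun 24 — May 30, May 31, Jun 1, Jun 2, …, Jun 22, Jun 23, Jun 27 — lands on Monday, June 27, 2022.
The date disbursement becomes effective: 21 calendar days after June 27, 2022 is July 18, 2022. July 18, 2022 is a Monday and is not a listed holiday, so no roll-forward applies.

July 18, 2022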